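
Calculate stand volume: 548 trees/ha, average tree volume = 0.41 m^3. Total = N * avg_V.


V_stand = 548 * 0.41 = 224.68 ≈ 224.7 m^3/ha

224.7 m^3/ha


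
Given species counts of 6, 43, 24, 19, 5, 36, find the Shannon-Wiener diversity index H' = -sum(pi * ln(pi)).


Total N = 6 + 43 + 24 + 19 + 5 + 36 = 133
Per-species terms:
  p = 6/133 = 0.045113; ln(p) = -3.098585; p*ln(p) = 0.045113 * (-3.098585) = -0.139786
  p = 43/133 = 0.323308; ln(p) = -1.129150; p*ln(p) = 0.323308 * (-1.129150) = -0.365063
  p = 24/133 = 0.180451; ln(p) = -1.712296; p*ln(p) = 0.180451 * (-1.712296) = -0.308986
  p = 19/133 = 0.142857; ln(p) = -1.945911; p*ln(p) = 0.142857 * (-1.945911) = -0.277987
  p = 5/133 = 0.037594; ln(p) = -3.280911; p*ln(p) = 0.037594 * (-3.280911) = -0.123343
  p = 36/133 = 0.270677; ln(p) = -1.306829; p*ln(p) = 0.270677 * (-1.306829) = -0.353729
sum(p*ln(p)) = (-0.139786) + (-0.365063) + (-0.308986) + (-0.277987) + (-0.123343) + (-0.353729) = -1.568894
H' = -(-1.568894) = 1.568894 ≈ 1.5689

1.5689


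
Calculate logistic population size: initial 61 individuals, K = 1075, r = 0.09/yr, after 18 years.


(K - N0)/N0 = (1075 - 61)/61 = 1014/61 = 16.6230
r*t = 0.09 * 18 = 1.62; exp(-1.62) = 0.197899
16.6230 * 0.197899 = 3.28968
1 + 3.28968 = 4.28968
N = 1075 / 4.28968 = 250.601 ≈ 251

251


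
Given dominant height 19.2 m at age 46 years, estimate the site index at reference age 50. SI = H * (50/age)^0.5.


50/46 = 1.08696
(1.08696)^0.5 = 1.04257
SI = 19.2 * 1.04257 = 20.0173 ≈ 20.0 m

20.0 m


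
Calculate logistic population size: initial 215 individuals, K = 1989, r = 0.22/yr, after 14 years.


(K - N0)/N0 = (1989 - 215)/215 = 1774/215 = 8.25116
r*t = 0.22 * 14 = 3.08; exp(-3.08) = 0.0459593
8.25116 * 0.0459593 = 0.379218
1 + 0.379218 = 1.37922
N = 1989 / 1.37922 = 1442.12 ≈ 1442

1442


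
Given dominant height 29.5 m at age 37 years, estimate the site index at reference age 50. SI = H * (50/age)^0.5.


50/37 = 1.35135
(1.35135)^0.5 = 1.16248
SI = 29.5 * 1.16248 = 34.2932 ≈ 34.3 m

34.3 m


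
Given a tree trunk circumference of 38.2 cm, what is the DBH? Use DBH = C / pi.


DBH = C / pi = 38.2 / 3.141593 = 12.1594 ≈ 12.16 cm

12.16 cm


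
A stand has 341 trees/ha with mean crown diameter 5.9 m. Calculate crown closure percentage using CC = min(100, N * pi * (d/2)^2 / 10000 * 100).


(d/2)^2 = (5.9/2)^2 = 2.95^2 = 8.7025
Crown area = 3.141593 * 8.7025 = 27.3397 m^2
N * area / 10000 * 100 = 341 * 27.3397 / 10000 * 100 = 93.2284
CC = min(100, 93.2284) = 93.2284 ≈ 93.2%

93.2%


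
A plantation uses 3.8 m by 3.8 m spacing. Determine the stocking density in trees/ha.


N = 10000 / 3.8^2 = 10000 / 14.44 = 692.521 ≈ 693 trees/ha

693 trees/ha


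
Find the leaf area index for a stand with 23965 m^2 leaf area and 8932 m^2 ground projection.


LAI = 23965 / 8932 = 2.6830 ≈ 2.68

2.68


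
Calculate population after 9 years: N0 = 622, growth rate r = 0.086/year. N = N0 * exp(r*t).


r*t = 0.086 * 9 = 0.774
exp(0.774) = 2.16842
N = 622 * 2.16842 = 1348.76 ≈ 1349

1349


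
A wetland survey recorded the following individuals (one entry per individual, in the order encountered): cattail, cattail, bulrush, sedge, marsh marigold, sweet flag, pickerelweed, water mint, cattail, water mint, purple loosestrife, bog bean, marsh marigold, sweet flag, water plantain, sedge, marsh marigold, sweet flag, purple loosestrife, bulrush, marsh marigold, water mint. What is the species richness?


Total individuals logged = 22
Distinct species (count of individuals): cattail (3), bulrush (2), sedge (2), marsh marigold (4), sweet flag (3), pickerelweed (1), water mint (3), purple loosestrife (2), bog bean (1), water plantain (1)
Species richness = number of distinct species = 10

10


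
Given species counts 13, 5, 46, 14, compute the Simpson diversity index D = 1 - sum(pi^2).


Total N = 13 + 5 + 46 + 14 = 78
Per-species terms:
  p = 13/78 = 0.166667; p^2 = 0.166667^2 = 0.027778
  p = 5/78 = 0.064103; p^2 = 0.064103^2 = 0.004109
  p = 46/78 = 0.589744; p^2 = 0.589744^2 = 0.347798
  p = 14/78 = 0.179487; p^2 = 0.179487^2 = 0.032216
sum(p^2) = 0.027778 + 0.004109 + 0.347798 + 0.032216 = 0.411901
D = 1 - 0.411901 = 0.588099 ≈ 0.5881

0.5881


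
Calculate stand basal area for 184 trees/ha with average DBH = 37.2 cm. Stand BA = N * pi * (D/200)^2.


(D/200)^2 = (37.2/200)^2 = 0.186^2 = 0.034596
Individual BA = 3.141593 * 0.034596 = 0.108687 m^2
Stand BA = 184 * 0.108687 = 19.9984 ≈ 20.00 m^2/ha

20.00 m^2/ha


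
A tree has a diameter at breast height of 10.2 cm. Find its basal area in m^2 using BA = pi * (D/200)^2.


D/200 = 10.2/200 = 0.051 m
(D/200)^2 = 0.051^2 = 0.002601
BA = 3.141593 * 0.002601 = 0.00817128 ≈ 0.0082 m^2

0.0082 m^2


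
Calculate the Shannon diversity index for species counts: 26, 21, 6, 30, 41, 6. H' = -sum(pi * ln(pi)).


Total N = 26 + 21 + 6 + 30 + 41 + 6 = 130
Per-species terms:
  p = 26/130 = 0.200000; ln(p) = -1.609438; p*ln(p) = 0.200000 * (-1.609438) = -0.321888
  p = 21/130 = 0.161538; ln(p) = -1.823015; p*ln(p) = 0.161538 * (-1.823015) = -0.294486
  p = 6/130 = 0.046154; ln(p) = -3.075772; p*ln(p) = 0.046154 * (-3.075772) = -0.141959
  p = 30/130 = 0.230769; ln(p) = -1.466338; p*ln(p) = 0.230769 * (-1.466338) = -0.338385
  p = 41/130 = 0.315385; ln(p) = -1.153961; p*ln(p) = 0.315385 * (-1.153961) = -0.363942
  p = 6/130 = 0.046154; ln(p) = -3.075772; p*ln(p) = 0.046154 * (-3.075772) = -0.141959
sum(p*ln(p)) = (-0.321888) + (-0.294486) + (-0.141959) + (-0.338385) + (-0.363942) + (-0.141959) = -1.602619
H' = -(-1.602619) = 1.602619 ≈ 1.6026

1.6026


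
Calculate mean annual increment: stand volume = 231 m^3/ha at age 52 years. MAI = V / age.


MAI = 231 / 52 = 4.4423 ≈ 4.44 m^3/ha/yr

4.44 m^3/ha/yr


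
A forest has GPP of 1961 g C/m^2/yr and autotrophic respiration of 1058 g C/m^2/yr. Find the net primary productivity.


NPP = GPP - Ra = 1961 - 1058 = 903 g C/m^2/yr

903 g C/m^2/yr


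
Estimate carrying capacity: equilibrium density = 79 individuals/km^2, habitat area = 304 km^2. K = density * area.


K = 79 * 304 = 24016 individuals

24016 individuals


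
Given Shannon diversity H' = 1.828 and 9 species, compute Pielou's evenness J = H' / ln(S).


ln(9) = 2.19722
J = H' / ln(S) = 1.828 / 2.19722 = 0.831960 ≈ 0.8320

0.8320


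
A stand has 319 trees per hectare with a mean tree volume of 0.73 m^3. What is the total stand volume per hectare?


V_stand = 319 * 0.73 = 232.87 ≈ 232.9 m^3/ha

232.9 m^3/ha


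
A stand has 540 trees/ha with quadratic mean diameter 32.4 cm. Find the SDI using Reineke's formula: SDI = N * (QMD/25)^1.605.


QMD/25 = 32.4/25 = 1.296
(1.296)^1.605 = exp(1.605 * ln(1.296)) = exp(1.605 * 0.259283) = exp(0.416149) = 1.51611
SDI = 540 * 1.51611 = 818.699 ≈ 819

819


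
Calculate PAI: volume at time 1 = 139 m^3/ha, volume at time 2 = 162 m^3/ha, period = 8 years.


PAI = (V2 - V1) / period = (162 - 139) / 8 = 23 / 8 = 2.8750 ≈ 2.88 m^3/ha/yr

2.88 m^3/ha/yr


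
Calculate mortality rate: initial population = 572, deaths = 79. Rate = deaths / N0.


Mortality rate = 79 / 572 = 0.138112 ≈ 0.1381

0.1381


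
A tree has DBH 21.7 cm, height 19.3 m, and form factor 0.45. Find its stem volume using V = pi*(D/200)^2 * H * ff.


(D/200)^2 = (21.7/200)^2 = 0.1085^2 = 0.01177225
BA = 3.141593 * 0.01177225 = 0.0369836 m^2
V = 0.0369836 * 19.3 * 0.45 = 0.321203 ≈ 0.321 m^3

0.321 m^3


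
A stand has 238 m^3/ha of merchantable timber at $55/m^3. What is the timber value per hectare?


Value = 238 * 55 = $13090/ha

$13090/ha


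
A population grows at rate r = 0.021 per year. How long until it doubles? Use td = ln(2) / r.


td = ln(2) / 0.021 = 0.693147 / 0.021 = 33.0070 ≈ 33.0 years

33.0 years


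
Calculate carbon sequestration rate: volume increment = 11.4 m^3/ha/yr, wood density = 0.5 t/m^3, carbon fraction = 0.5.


C = 11.4 * 0.5 * 0.5 = 2.85 t C/ha/yr

2.85 t C/ha/yr


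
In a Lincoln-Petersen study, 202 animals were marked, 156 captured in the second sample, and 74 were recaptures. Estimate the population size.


N = M * C / R = 202 * 156 / 74 = 31512 / 74 = 425.84 ≈ 426

426 individuals


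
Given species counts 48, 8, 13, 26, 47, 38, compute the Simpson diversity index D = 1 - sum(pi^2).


Total N = 48 + 8 + 13 + 26 + 47 + 38 = 180
Per-species terms:
  p = 48/180 = 0.266667; p^2 = 0.266667^2 = 0.071111
  p = 8/180 = 0.044444; p^2 = 0.044444^2 = 0.001975
  p = 13/180 = 0.072222; p^2 = 0.072222^2 = 0.005216
  p = 26/180 = 0.144444; p^2 = 0.144444^2 = 0.020864
  p = 47/180 = 0.261111; p^2 = 0.261111^2 = 0.068179
  p = 38/180 = 0.211111; p^2 = 0.211111^2 = 0.044568
sum(p^2) = 0.071111 + 0.001975 + 0.005216 + 0.020864 + 0.068179 + 0.044568 = 0.211913
D = 1 - 0.211913 = 0.788087 ≈ 0.7881

0.7881


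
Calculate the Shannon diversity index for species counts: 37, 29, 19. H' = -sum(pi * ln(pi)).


Total N = 37 + 29 + 19 = 85
Per-species terms:
  p = 37/85 = 0.435294; ln(p) = -0.831734; p*ln(p) = 0.435294 * (-0.831734) = -0.362049
  p = 29/85 = 0.341176; ln(p) = -1.075357; p*ln(p) = 0.341176 * (-1.075357) = -0.366886
  p = 19/85 = 0.223529; ln(p) = -1.498214; p*ln(p) = 0.223529 * (-1.498214) = -0.334894
sum(p*ln(p)) = (-0.362049) + (-0.366886) + (-0.334894) = -1.063829
H' = -(-1.063829) = 1.063829 ≈ 1.0638

1.0638


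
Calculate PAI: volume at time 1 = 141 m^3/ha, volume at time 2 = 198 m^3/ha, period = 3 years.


PAI = (V2 - V1) / period = (198 - 141) / 3 = 57 / 3 = 19.00 m^3/ha/yr

19.00 m^3/ha/yr


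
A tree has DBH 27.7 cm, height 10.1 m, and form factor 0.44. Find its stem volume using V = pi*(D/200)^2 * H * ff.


(D/200)^2 = (27.7/200)^2 = 0.1385^2 = 0.01918225
BA = 3.141593 * 0.01918225 = 0.0602628 m^2
V = 0.0602628 * 10.1 * 0.44 = 0.267808 ≈ 0.268 m^3

0.268 m^3


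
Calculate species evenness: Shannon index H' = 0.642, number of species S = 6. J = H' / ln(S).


ln(6) = 1.79176
J = H' / ln(S) = 0.642 / 1.79176 = 0.358307 ≈ 0.3583

0.3583


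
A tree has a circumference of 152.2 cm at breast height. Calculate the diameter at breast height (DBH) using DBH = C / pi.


DBH = C / pi = 152.2 / 3.141593 = 48.4468 ≈ 48.45 cm

48.45 cm


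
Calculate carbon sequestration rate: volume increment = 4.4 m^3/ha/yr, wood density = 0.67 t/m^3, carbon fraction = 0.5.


C = 4.4 * 0.67 * 0.5 = 1.474 ≈ 1.47 t C/ha/yr

1.47 t C/ha/yr


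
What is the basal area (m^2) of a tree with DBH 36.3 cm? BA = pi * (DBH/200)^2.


D/200 = 36.3/200 = 0.1815 m
(D/200)^2 = 0.1815^2 = 0.03294225
BA = 3.141593 * 0.03294225 = 0.103491 ≈ 0.1035 m^2

0.1035 m^2


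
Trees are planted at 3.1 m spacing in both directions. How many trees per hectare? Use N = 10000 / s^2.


N = 10000 / 3.1^2 = 10000 / 9.61 = 1040.58 ≈ 1041 trees/ha

1041 trees/ha


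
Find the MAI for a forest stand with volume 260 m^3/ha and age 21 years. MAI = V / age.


MAI = 260 / 21 = 12.3810 ≈ 12.38 m^3/ha/yr

12.38 m^3/ha/yr


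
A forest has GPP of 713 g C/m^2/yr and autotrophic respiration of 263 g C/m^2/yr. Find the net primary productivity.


NPP = GPP - Ra = 713 - 263 = 450 g C/m^2/yr

450 g C/m^2/yr


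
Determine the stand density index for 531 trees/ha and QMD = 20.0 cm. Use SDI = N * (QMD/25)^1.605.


QMD/25 = 20.0/25 = 0.8
(0.8)^1.605 = exp(1.605 * ln(0.8)) = exp(1.605 * (-0.223144)) = exp(-0.358146) = 0.698971
SDI = 531 * 0.698971 = 371.154 ≈ 371

371


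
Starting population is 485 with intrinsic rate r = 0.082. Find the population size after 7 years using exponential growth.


r*t = 0.082 * 7 = 0.574
exp(0.574) = 1.77535
N = 485 * 1.77535 = 861.045 ≈ 861

861


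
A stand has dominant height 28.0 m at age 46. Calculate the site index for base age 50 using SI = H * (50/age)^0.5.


50/46 = 1.08696
(1.08696)^0.5 = 1.04257
SI = 28.0 * 1.04257 = 29.1920 ≈ 29.2 m

29.2 m


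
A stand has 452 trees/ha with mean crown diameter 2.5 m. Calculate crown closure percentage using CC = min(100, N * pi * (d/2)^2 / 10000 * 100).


(d/2)^2 = (2.5/2)^2 = 1.25^2 = 1.5625
Crown area = 3.141593 * 1.5625 = 4.90874 m^2
N * area / 10000 * 100 = 452 * 4.90874 / 10000 * 100 = 22.1875
CC = min(100, 22.1875) = 22.1875 ≈ 22.2%

22.2%


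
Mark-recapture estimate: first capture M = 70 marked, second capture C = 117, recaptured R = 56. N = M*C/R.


N = M * C / R = 70 * 117 / 56 = 8190 / 56 = 146.25 ≈ 146

146 individuals


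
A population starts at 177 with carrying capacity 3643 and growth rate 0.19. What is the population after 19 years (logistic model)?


(K - N0)/N0 = (3643 - 177)/177 = 3466/177 = 19.5819
r*t = 0.19 * 19 = 3.61; exp(-3.61) = 0.0270518
19.5819 * 0.0270518 = 0.529726
1 + 0.529726 = 1.52973
N = 3643 / 1.52973 = 2381.47 ≈ 2381

2381


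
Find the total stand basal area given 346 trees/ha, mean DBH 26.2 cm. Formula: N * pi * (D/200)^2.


(D/200)^2 = (26.2/200)^2 = 0.131^2 = 0.017161
Individual BA = 3.141593 * 0.017161 = 0.0539129 m^2
Stand BA = 346 * 0.0539129 = 18.6539 ≈ 18.65 m^2/ha

18.65 m^2/ha


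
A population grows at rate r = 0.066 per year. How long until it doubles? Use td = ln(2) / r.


td = ln(2) / 0.066 = 0.693147 / 0.066 = 10.5022 ≈ 10.5 years

10.5 years


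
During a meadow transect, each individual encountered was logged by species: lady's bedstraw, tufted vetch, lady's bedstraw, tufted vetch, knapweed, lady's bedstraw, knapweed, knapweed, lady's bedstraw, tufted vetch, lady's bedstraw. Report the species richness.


Total individuals logged = 11
Distinct species (count of individuals): lady's bedstraw (5), tufted vetch (3), knapweed (3)
Species richness = number of distinct species = 3

3


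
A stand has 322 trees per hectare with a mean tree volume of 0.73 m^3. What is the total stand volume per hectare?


V_stand = 322 * 0.73 = 235.06 ≈ 235.1 m^3/ha

235.1 m^3/ha


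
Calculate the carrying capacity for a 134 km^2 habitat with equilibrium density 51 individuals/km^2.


K = 51 * 134 = 6834 individuals

6834 individuals


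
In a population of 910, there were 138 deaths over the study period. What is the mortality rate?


Mortality rate = 138 / 910 = 0.151648 ≈ 0.1516

0.1516


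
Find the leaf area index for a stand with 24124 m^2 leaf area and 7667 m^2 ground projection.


LAI = 24124 / 7667 = 3.1465 ≈ 3.15

3.15


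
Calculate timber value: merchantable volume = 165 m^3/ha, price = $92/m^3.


Value = 165 * 92 = $15180/ha

$15180/ha


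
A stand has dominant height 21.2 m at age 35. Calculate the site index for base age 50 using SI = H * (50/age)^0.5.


50/35 = 1.42857
(1.42857)^0.5 = 1.19523
SI = 21.2 * 1.19523 = 25.3389 ≈ 25.3 m

25.3 m


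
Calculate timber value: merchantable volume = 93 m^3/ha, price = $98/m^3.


Value = 93 * 98 = $9114/ha

$9114/ha


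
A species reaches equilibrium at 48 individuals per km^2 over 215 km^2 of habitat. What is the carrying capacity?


K = 48 * 215 = 10320 individuals

10320 individuals


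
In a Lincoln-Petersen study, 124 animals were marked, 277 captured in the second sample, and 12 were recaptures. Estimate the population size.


N = M * C / R = 124 * 277 / 12 = 34348 / 12 = 2862.33 ≈ 2862

2862 individuals


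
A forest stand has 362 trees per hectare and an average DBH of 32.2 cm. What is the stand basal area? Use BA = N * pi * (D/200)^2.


(D/200)^2 = (32.2/200)^2 = 0.161^2 = 0.025921
Individual BA = 3.141593 * 0.025921 = 0.0814332 m^2
Stand BA = 362 * 0.0814332 = 29.4788 ≈ 29.48 m^2/ha

29.48 m^2/ha


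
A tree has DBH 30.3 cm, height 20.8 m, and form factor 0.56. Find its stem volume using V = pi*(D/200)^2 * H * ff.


(D/200)^2 = (30.3/200)^2 = 0.1515^2 = 0.02295225
BA = 3.141593 * 0.02295225 = 0.0721066 m^2
V = 0.0721066 * 20.8 * 0.56 = 0.839898 ≈ 0.840 m^3

0.840 m^3


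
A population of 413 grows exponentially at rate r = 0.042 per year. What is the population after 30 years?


r*t = 0.042 * 30 = 1.26
exp(1.26) = 3.52542
N = 413 * 3.52542 = 1456.00 ≈ 1456

1456


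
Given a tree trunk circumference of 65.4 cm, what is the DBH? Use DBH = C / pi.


DBH = C / pi = 65.4 / 3.141593 = 20.8175 ≈ 20.82 cm

20.82 cm


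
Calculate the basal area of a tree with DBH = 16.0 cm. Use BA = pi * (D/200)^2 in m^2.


D/200 = 16.0/200 = 0.08 m
(D/200)^2 = 0.08^2 = 0.0064
BA = 3.141593 * 0.0064 = 0.0201062 ≈ 0.0201 m^2

0.0201 m^2


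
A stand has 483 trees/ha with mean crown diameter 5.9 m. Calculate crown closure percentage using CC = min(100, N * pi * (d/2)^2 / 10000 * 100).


(d/2)^2 = (5.9/2)^2 = 2.95^2 = 8.7025
Crown area = 3.141593 * 8.7025 = 27.3397 m^2
N * area / 10000 * 100 = 483 * 27.3397 / 10000 * 100 = 132.051
CC = min(100, 132.051) = 100%

100%


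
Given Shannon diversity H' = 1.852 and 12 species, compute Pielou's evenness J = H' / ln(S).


ln(12) = 2.48491
J = H' / ln(S) = 1.852 / 2.48491 = 0.745299 ≈ 0.7453

0.7453


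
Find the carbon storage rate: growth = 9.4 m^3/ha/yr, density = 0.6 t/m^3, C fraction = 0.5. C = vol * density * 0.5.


C = 9.4 * 0.6 * 0.5 = 2.82 t C/ha/yr

2.82 t C/ha/yr


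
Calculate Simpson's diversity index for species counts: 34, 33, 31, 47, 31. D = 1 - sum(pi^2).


Total N = 34 + 33 + 31 + 47 + 31 = 176
Per-species terms:
  p = 34/176 = 0.193182; p^2 = 0.193182^2 = 0.037319
  p = 33/176 = 0.187500; p^2 = 0.187500^2 = 0.035156
  p = 31/176 = 0.176136; p^2 = 0.176136^2 = 0.031024
  p = 47/176 = 0.267045; p^2 = 0.267045^2 = 0.071313
  p = 31/176 = 0.176136; p^2 = 0.176136^2 = 0.031024
sum(p^2) = 0.037319 + 0.035156 + 0.031024 + 0.071313 + 0.031024 = 0.205836
D = 1 - 0.205836 = 0.794164 ≈ 0.7942

0.7942


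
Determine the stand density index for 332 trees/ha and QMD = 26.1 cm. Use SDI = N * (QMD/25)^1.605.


QMD/25 = 26.1/25 = 1.044
(1.044)^1.605 = exp(1.605 * ln(1.044)) = exp(1.605 * 0.0430595) = exp(0.0691105) = 1.07155
SDI = 332 * 1.07155 = 355.755 ≈ 356

356


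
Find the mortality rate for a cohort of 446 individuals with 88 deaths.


Mortality rate = 88 / 446 = 0.197309 ≈ 0.1973

0.1973


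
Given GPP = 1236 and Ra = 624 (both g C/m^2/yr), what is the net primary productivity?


NPP = GPP - Ra = 1236 - 624 = 612 g C/m^2/yr

612 g C/m^2/yr


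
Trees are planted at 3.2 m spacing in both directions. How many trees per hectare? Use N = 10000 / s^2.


N = 10000 / 3.2^2 = 10000 / 10.24 = 976.563 ≈ 977 trees/ha

977 trees/ha


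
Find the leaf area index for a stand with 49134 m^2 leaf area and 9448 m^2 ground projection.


LAI = 49134 / 9448 = 5.2005 ≈ 5.20

5.20


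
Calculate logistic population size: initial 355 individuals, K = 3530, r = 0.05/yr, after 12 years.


(K - N0)/N0 = (3530 - 355)/355 = 3175/355 = 8.94366
r*t = 0.05 * 12 = 0.6; exp(-0.6) = 0.548812
8.94366 * 0.548812 = 4.90839
1 + 4.90839 = 5.90839
N = 3530 / 5.90839 = 597.455 ≈ 597

597


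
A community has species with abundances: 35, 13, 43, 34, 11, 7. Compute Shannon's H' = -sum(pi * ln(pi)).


Total N = 35 + 13 + 43 + 34 + 11 + 7 = 143
Per-species terms:
  p = 35/143 = 0.244755; ln(p) = -1.407498; p*ln(p) = 0.244755 * (-1.407498) = -0.344492
  p = 13/143 = 0.090909; ln(p) = -2.397896; p*ln(p) = 0.090909 * (-2.397896) = -0.217990
  p = 43/143 = 0.300699; ln(p) = -1.201646; p*ln(p) = 0.300699 * (-1.201646) = -0.361334
  p = 34/143 = 0.237762; ln(p) = -1.436485; p*ln(p) = 0.237762 * (-1.436485) = -0.341542
  p = 11/143 = 0.076923; ln(p) = -2.564950; p*ln(p) = 0.076923 * (-2.564950) = -0.197304
  p = 7/143 = 0.048951; ln(p) = -3.016935; p*ln(p) = 0.048951 * (-3.016935) = -0.147682
sum(p*ln(p)) = (-0.344492) + (-0.217990) + (-0.361334) + (-0.341542) + (-0.197304) + (-0.147682) = -1.610344
H' = -(-1.610344) = 1.610344 ≈ 1.6103

1.6103


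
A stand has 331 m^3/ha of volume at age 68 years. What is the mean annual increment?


MAI = 331 / 68 = 4.8676 ≈ 4.87 m^3/ha/yr

4.87 m^3/ha/yr


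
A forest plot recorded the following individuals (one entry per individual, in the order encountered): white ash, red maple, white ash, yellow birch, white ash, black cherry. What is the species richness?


Total individuals logged = 6
Distinct species (count of individuals): white ash (3), red maple (1), yellow birch (1), black cherry (1)
Species richness = number of distinct species = 4

4


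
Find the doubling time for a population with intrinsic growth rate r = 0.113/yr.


td = ln(2) / 0.113 = 0.693147 / 0.113 = 6.13404 ≈ 6.1 years

6.1 years


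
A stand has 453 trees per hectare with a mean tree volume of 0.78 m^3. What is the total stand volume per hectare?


V_stand = 453 * 0.78 = 353.34 ≈ 353.3 m^3/ha

353.3 m^3/ha


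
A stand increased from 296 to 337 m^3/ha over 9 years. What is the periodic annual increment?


PAI = (V2 - V1) / period = (337 - 296) / 9 = 41 / 9 = 4.5556 ≈ 4.56 m^3/ha/yr

4.56 m^3/ha/yr


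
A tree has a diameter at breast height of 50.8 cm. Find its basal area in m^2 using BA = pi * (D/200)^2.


D/200 = 50.8/200 = 0.254 m
(D/200)^2 = 0.254^2 = 0.064516
BA = 3.141593 * 0.064516 = 0.202683 ≈ 0.2027 m^2

0.2027 m^2


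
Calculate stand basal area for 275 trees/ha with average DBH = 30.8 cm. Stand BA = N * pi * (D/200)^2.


(D/200)^2 = (30.8/200)^2 = 0.154^2 = 0.023716
Individual BA = 3.141593 * 0.023716 = 0.0745060 m^2
Stand BA = 275 * 0.0745060 = 20.4892 ≈ 20.49 m^2/ha

20.49 m^2/ha


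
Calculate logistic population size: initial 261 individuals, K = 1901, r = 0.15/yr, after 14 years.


(K - N0)/N0 = (1901 - 261)/261 = 1640/261 = 6.28352
r*t = 0.15 * 14 = 2.1; exp(-2.1) = 0.122456
6.28352 * 0.122456 = 0.769455
1 + 0.769455 = 1.76946
N = 1901 / 1.76946 = 1074.34 ≈ 1074

1074


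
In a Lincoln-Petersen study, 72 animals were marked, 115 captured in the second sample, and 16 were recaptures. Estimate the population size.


N = M * C / R = 72 * 115 / 16 = 8280 / 16 = 517.50 ≈ 518

518 individuals


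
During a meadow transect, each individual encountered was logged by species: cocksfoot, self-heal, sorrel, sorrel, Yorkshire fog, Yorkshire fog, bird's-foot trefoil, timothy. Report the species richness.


Total individuals logged = 8
Distinct species (count of individuals): cocksfoot (1), self-heal (1), sorrel (2), Yorkshire fog (2), bird's-foot trefoil (1), timothy (1)
Species richness = number of distinct species = 6

6


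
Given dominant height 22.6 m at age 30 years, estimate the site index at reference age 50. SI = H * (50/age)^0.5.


50/30 = 1.66667
(1.66667)^0.5 = 1.29100
SI = 22.6 * 1.29100 = 29.1766 ≈ 29.2 m

29.2 m


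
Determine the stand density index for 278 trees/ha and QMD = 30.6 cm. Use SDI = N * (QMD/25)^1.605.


QMD/25 = 30.6/25 = 1.224
(1.224)^1.605 = exp(1.605 * ln(1.224)) = exp(1.605 * 0.202124) = exp(0.324409) = 1.38321
SDI = 278 * 1.38321 = 384.532 ≈ 385

385


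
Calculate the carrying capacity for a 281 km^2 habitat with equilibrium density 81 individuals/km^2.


K = 81 * 281 = 22761 individuals

22761 individuals


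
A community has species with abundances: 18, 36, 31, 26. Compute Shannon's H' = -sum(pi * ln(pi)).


Total N = 18 + 36 + 31 + 26 = 111
Per-species terms:
  p = 18/111 = 0.162162; ln(p) = -1.819159; p*ln(p) = 0.162162 * (-1.819159) = -0.294998
  p = 36/111 = 0.324324; ln(p) = -1.126012; p*ln(p) = 0.324324 * (-1.126012) = -0.365193
  p = 31/111 = 0.279279; ln(p) = -1.275544; p*ln(p) = 0.279279 * (-1.275544) = -0.356233
  p = 26/111 = 0.234234; ln(p) = -1.451435; p*ln(p) = 0.234234 * (-1.451435) = -0.339975
sum(p*ln(p)) = (-0.294998) + (-0.365193) + (-0.356233) + (-0.339975) = -1.356399
H' = -(-1.356399) = 1.356399 ≈ 1.3564

1.3564


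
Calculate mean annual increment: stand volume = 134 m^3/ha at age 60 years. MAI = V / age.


MAI = 134 / 60 = 2.2333 ≈ 2.23 m^3/ha/yr

2.23 m^3/ha/yr


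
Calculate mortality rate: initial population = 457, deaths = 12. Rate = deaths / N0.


Mortality rate = 12 / 457 = 0.026258 ≈ 0.0263

0.0263


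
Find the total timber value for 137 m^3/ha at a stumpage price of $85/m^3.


Value = 137 * 85 = $11645/ha

$11645/ha


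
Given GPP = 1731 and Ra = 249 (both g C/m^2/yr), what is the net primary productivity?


NPP = GPP - Ra = 1731 - 249 = 1482 g C/m^2/yr

1482 g C/m^2/yr


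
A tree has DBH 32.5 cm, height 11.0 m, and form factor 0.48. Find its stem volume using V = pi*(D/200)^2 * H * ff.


(D/200)^2 = (32.5/200)^2 = 0.1625^2 = 0.02640625
BA = 3.141593 * 0.02640625 = 0.0829577 m^2
V = 0.0829577 * 11.0 * 0.48 = 0.438017 ≈ 0.438 m^3

0.438 m^3


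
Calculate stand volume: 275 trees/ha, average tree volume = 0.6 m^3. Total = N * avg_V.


V_stand = 275 * 0.6 = 165.0 m^3/ha

165.0 m^3/ha


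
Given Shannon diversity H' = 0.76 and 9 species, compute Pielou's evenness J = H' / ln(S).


ln(9) = 2.19722
J = H' / ln(S) = 0.76 / 2.19722 = 0.345892 ≈ 0.3459

0.3459


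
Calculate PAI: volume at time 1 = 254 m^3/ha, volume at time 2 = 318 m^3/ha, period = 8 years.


PAI = (V2 - V1) / period = (318 - 254) / 8 = 64 / 8 = 8.00 m^3/ha/yr

8.00 m^3/ha/yr


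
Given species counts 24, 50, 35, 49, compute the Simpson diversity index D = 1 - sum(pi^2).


Total N = 24 + 50 + 35 + 49 = 158
Per-species terms:
  p = 24/158 = 0.151899; p^2 = 0.151899^2 = 0.023073
  p = 50/158 = 0.316456; p^2 = 0.316456^2 = 0.100144
  p = 35/158 = 0.221519; p^2 = 0.221519^2 = 0.049071
  p = 49/158 = 0.310127; p^2 = 0.310127^2 = 0.096179
sum(p^2) = 0.023073 + 0.100144 + 0.049071 + 0.096179 = 0.268467
D = 1 - 0.268467 = 0.731533 ≈ 0.7315

0.7315


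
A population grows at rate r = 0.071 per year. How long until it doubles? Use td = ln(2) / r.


td = ln(2) / 0.071 = 0.693147 / 0.071 = 9.76263 ≈ 9.8 years

9.8 years


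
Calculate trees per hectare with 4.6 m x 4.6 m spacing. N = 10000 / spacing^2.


N = 10000 / 4.6^2 = 10000 / 21.16 = 472.590 ≈ 473 trees/ha

473 trees/ha


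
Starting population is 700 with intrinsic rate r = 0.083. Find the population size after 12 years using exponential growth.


r*t = 0.083 * 12 = 0.996
exp(0.996) = 2.70743
N = 700 * 2.70743 = 1895.20 ≈ 1895

1895


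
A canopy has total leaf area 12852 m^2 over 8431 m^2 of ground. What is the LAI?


LAI = 12852 / 8431 = 1.5244 ≈ 1.52

1.52


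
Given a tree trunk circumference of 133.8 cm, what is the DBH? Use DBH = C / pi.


DBH = C / pi = 133.8 / 3.141593 = 42.5899 ≈ 42.59 cm

42.59 cm


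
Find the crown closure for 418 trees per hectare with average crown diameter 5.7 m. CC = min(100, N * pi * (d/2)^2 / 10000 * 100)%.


(d/2)^2 = (5.7/2)^2 = 2.85^2 = 8.1225
Crown area = 3.141593 * 8.1225 = 25.5176 m^2
N * area / 10000 * 100 = 418 * 25.5176 / 10000 * 100 = 106.664
CC = min(100, 106.664) = 100%

100%


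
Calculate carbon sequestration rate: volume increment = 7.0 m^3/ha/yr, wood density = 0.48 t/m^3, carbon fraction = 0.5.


C = 7.0 * 0.48 * 0.5 = 1.68 t C/ha/yr

1.68 t C/ha/yr


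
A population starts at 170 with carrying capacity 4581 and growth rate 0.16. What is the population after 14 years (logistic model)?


(K - N0)/N0 = (4581 - 170)/170 = 4411/170 = 25.9471
r*t = 0.16 * 14 = 2.24; exp(-2.24) = 0.106459
25.9471 * 0.106459 = 2.76230
1 + 2.76230 = 3.76230
N = 4581 / 3.76230 = 1217.61 ≈ 1218

1218


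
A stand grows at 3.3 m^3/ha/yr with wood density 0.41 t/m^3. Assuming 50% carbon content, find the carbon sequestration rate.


C = 3.3 * 0.41 * 0.5 = 0.6765 ≈ 0.68 t C/ha/yr

0.68 t C/ha/yr


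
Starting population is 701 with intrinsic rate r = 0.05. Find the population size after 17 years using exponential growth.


r*t = 0.05 * 17 = 0.85
exp(0.85) = 2.33965
N = 701 * 2.33965 = 1640.09 ≈ 1640

1640


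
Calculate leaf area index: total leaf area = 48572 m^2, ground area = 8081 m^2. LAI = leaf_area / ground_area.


LAI = 48572 / 8081 = 6.0106 ≈ 6.01

6.01


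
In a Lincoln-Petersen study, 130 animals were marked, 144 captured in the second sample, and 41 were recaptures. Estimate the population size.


N = M * C / R = 130 * 144 / 41 = 18720 / 41 = 456.59 ≈ 457

457 individuals


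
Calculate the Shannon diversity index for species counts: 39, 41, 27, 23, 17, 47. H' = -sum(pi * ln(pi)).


Total N = 39 + 41 + 27 + 23 + 17 + 47 = 194
Per-species terms:
  p = 39/194 = 0.201031; ln(p) = -1.604296; p*ln(p) = 0.201031 * (-1.604296) = -0.322513
  p = 41/194 = 0.211340; ln(p) = -1.554287; p*ln(p) = 0.211340 * (-1.554287) = -0.328483
  p = 27/194 = 0.139175; ln(p) = -1.972023; p*ln(p) = 0.139175 * (-1.972023) = -0.274456
  p = 23/194 = 0.118557; ln(p) = -2.132361; p*ln(p) = 0.118557 * (-2.132361) = -0.252806
  p = 17/194 = 0.087629; ln(p) = -2.434643; p*ln(p) = 0.087629 * (-2.434643) = -0.213345
  p = 47/194 = 0.242268; ln(p) = -1.417711; p*ln(p) = 0.242268 * (-1.417711) = -0.343466
sum(p*ln(p)) = (-0.322513) + (-0.328483) + (-0.274456) + (-0.252806) + (-0.213345) + (-0.343466) = -1.735069
H' = -(-1.735069) = 1.735069 ≈ 1.7351

1.7351


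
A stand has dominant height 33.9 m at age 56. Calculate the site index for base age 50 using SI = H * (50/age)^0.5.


50/56 = 0.892857
(0.892857)^0.5 = 0.944911
SI = 33.9 * 0.944911 = 32.0325 ≈ 32.0 m

32.0 m


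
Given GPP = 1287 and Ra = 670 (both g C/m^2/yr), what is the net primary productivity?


NPP = GPP - Ra = 1287 - 670 = 617 g C/m^2/yr

617 g C/m^2/yr


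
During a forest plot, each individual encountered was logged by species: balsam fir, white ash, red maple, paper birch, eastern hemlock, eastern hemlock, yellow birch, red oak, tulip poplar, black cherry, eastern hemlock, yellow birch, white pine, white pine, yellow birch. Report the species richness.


Total individuals logged = 15
Distinct species (count of individuals): balsam fir (1), white ash (1), red maple (1), paper birch (1), eastern hemlock (3), yellow birch (3), red oak (1), tulip poplar (1), black cherry (1), white pine (2)
Species richness = number of distinct species = 10

10


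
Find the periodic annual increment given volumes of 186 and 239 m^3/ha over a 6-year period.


PAI = (V2 - V1) / period = (239 - 186) / 6 = 53 / 6 = 8.8333 ≈ 8.83 m^3/ha/yr

8.83 m^3/ha/yr


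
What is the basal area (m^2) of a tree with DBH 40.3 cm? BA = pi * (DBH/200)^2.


D/200 = 40.3/200 = 0.2015 m
(D/200)^2 = 0.2015^2 = 0.04060225
BA = 3.141593 * 0.04060225 = 0.127556 ≈ 0.1276 m^2

0.1276 m^2


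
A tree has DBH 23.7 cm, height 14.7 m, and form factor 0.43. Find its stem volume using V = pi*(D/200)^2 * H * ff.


(D/200)^2 = (23.7/200)^2 = 0.1185^2 = 0.01404225
BA = 3.141593 * 0.01404225 = 0.0441150 m^2
V = 0.0441150 * 14.7 * 0.43 = 0.278851 ≈ 0.279 m^3

0.279 m^3


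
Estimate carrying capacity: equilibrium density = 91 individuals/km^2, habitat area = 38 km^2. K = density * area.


K = 91 * 38 = 3458 individuals

3458 individuals


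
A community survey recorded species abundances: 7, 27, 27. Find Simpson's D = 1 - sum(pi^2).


Total N = 7 + 27 + 27 = 61
Per-species terms:
  p = 7/61 = 0.114754; p^2 = 0.114754^2 = 0.013168
  p = 27/61 = 0.442623; p^2 = 0.442623^2 = 0.195915
  p = 27/61 = 0.442623; p^2 = 0.442623^2 = 0.195915
sum(p^2) = 0.013168 + 0.195915 + 0.195915 = 0.404998
D = 1 - 0.404998 = 0.595002 ≈ 0.5950

0.5950


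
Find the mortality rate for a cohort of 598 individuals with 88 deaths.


Mortality rate = 88 / 598 = 0.147157 ≈ 0.1472

0.1472


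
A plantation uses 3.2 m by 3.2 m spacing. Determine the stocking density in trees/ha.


N = 10000 / 3.2^2 = 10000 / 10.24 = 976.563 ≈ 977 trees/ha

977 trees/ha


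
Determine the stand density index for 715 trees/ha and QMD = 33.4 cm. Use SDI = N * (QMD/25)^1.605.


QMD/25 = 33.4/25 = 1.336
(1.336)^1.605 = exp(1.605 * ln(1.336)) = exp(1.605 * 0.289680) = exp(0.464936) = 1.59191
SDI = 715 * 1.59191 = 1138.22 ≈ 1138

1138


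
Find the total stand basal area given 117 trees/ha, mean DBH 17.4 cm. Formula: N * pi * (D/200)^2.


(D/200)^2 = (17.4/200)^2 = 0.087^2 = 0.007569
Individual BA = 3.141593 * 0.007569 = 0.0237787 m^2
Stand BA = 117 * 0.0237787 = 2.78211 ≈ 2.78 m^2/ha

2.78 m^2/ha


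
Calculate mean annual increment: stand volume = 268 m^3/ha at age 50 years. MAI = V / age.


MAI = 268 / 50 = 5.36 m^3/ha/yr

5.36 m^3/ha/yr


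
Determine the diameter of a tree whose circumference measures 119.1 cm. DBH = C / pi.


DBH = C / pi = 119.1 / 3.141593 = 37.9107 ≈ 37.91 cm

37.91 cm


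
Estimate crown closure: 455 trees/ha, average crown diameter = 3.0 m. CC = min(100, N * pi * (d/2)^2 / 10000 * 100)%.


(d/2)^2 = (3.0/2)^2 = 1.5^2 = 2.25
Crown area = 3.141593 * 2.25 = 7.06858 m^2
N * area / 10000 * 100 = 455 * 7.06858 / 10000 * 100 = 32.1620
CC = min(100, 32.1620) = 32.1620 ≈ 32.2%

32.2%


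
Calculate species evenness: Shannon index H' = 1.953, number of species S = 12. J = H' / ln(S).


ln(12) = 2.48491
J = H' / ln(S) = 1.953 / 2.48491 = 0.785944 ≈ 0.7859

0.7859


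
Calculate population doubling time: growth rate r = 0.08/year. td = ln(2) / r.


td = ln(2) / 0.08 = 0.693147 / 0.08 = 8.66434 ≈ 8.7 years

8.7 years


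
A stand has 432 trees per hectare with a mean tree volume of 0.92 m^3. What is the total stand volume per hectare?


V_stand = 432 * 0.92 = 397.44 ≈ 397.4 m^3/ha

397.4 m^3/ha


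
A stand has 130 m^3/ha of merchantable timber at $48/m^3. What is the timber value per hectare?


Value = 130 * 48 = $6240/ha

$6240/ha


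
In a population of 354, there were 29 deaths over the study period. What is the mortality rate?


Mortality rate = 29 / 354 = 0.081921 ≈ 0.0819

0.0819


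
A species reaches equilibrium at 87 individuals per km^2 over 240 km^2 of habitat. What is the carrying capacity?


K = 87 * 240 = 20880 individuals

20880 individuals


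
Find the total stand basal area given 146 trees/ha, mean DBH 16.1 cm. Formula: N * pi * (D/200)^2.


(D/200)^2 = (16.1/200)^2 = 0.0805^2 = 0.00648025
Individual BA = 3.141593 * 0.00648025 = 0.0203583 m^2
Stand BA = 146 * 0.0203583 = 2.97231 ≈ 2.97 m^2/ha

2.97 m^2/ha


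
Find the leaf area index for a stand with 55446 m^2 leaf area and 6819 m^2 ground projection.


LAI = 55446 / 6819 = 8.1311 ≈ 8.13

8.13


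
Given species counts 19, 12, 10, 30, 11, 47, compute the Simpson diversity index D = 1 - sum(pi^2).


Total N = 19 + 12 + 10 + 30 + 11 + 47 = 129
Per-species terms:
  p = 19/129 = 0.147287; p^2 = 0.147287^2 = 0.021693
  p = 12/129 = 0.093023; p^2 = 0.093023^2 = 0.008653
  p = 10/129 = 0.077519; p^2 = 0.077519^2 = 0.006009
  p = 30/129 = 0.232558; p^2 = 0.232558^2 = 0.054083
  p = 11/129 = 0.085271; p^2 = 0.085271^2 = 0.007271
  p = 47/129 = 0.364341; p^2 = 0.364341^2 = 0.132744
sum(p^2) = 0.021693 + 0.008653 + 0.006009 + 0.054083 + 0.007271 + 0.132744 = 0.230453
D = 1 - 0.230453 = 0.769547 ≈ 0.7695

0.7695


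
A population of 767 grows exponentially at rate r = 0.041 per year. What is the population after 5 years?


r*t = 0.041 * 5 = 0.205
exp(0.205) = 1.22753
N = 767 * 1.22753 = 941.516 ≈ 942

942


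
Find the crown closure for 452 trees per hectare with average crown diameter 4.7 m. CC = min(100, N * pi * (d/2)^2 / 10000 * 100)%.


(d/2)^2 = (4.7/2)^2 = 2.35^2 = 5.5225
Crown area = 3.141593 * 5.5225 = 17.3494 m^2
N * area / 10000 * 100 = 452 * 17.3494 / 10000 * 100 = 78.4193
CC = min(100, 78.4193) = 78.4193 ≈ 78.4%

78.4%


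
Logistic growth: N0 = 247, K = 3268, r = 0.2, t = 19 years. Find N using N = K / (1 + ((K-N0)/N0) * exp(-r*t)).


(K - N0)/N0 = (3268 - 247)/247 = 3021/247 = 12.2308
r*t = 0.2 * 19 = 3.8; exp(-3.8) = 0.0223708
12.2308 * 0.0223708 = 0.273613
1 + 0.273613 = 1.27361
N = 3268 / 1.27361 = 2565.93 ≈ 2566

2566


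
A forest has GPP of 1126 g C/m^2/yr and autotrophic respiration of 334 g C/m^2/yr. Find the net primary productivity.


NPP = GPP - Ra = 1126 - 334 = 792 g C/m^2/yr

792 g C/m^2/yr


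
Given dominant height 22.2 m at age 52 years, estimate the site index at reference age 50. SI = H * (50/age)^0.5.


50/52 = 0.961538
(0.961538)^0.5 = 0.980580
SI = 22.2 * 0.980580 = 21.7689 ≈ 21.8 m

21.8 m


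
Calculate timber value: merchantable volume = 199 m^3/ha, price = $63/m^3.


Value = 199 * 63 = $12537/ha

$12537/ha


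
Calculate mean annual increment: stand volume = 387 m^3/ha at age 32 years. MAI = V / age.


MAI = 387 / 32 = 12.0938 ≈ 12.09 m^3/ha/yr

12.09 m^3/ha/yr


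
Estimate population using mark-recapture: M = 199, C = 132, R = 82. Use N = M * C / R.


N = M * C / R = 199 * 132 / 82 = 26268 / 82 = 320.34 ≈ 320

320 individuals


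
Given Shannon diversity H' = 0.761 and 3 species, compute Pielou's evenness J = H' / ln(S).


ln(3) = 1.09861
J = H' / ln(S) = 0.761 / 1.09861 = 0.692693 ≈ 0.6927

0.6927


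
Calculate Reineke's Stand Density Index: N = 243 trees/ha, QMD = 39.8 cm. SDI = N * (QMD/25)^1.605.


QMD/25 = 39.8/25 = 1.592
(1.592)^1.605 = exp(1.605 * ln(1.592)) = exp(1.605 * 0.464991) = exp(0.746311) = 2.10920
SDI = 243 * 2.10920 = 512.536 ≈ 513

513


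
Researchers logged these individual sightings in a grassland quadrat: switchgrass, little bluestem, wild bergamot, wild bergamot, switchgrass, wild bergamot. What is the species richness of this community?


Total individuals logged = 6
Distinct species (count of individuals): switchgrass (2), little bluestem (1), wild bergamot (3)
Species richness = number of distinct species = 3

3


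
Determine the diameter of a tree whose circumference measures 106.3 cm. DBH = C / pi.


DBH = C / pi = 106.3 / 3.141593 = 33.8363 ≈ 33.84 cm

33.84 cm


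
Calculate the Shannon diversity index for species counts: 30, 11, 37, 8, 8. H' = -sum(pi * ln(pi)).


Total N = 30 + 11 + 37 + 8 + 8 = 94
Per-species terms:
  p = 30/94 = 0.319149; ln(p) = -1.142097; p*ln(p) = 0.319149 * (-1.142097) = -0.364499
  p = 11/94 = 0.117021; ln(p) = -2.145402; p*ln(p) = 0.117021 * (-2.145402) = -0.251057
  p = 37/94 = 0.393617; ln(p) = -0.932377; p*ln(p) = 0.393617 * (-0.932377) = -0.366999
  p = 8/94 = 0.085106; ln(p) = -2.463858; p*ln(p) = 0.085106 * (-2.463858) = -0.209689
  p = 8/94 = 0.085106; ln(p) = -2.463858; p*ln(p) = 0.085106 * (-2.463858) = -0.209689
sum(p*ln(p)) = (-0.364499) + (-0.251057) + (-0.366999) + (-0.209689) + (-0.209689) = -1.401933
H' = -(-1.401933) = 1.401933 ≈ 1.4019

1.4019


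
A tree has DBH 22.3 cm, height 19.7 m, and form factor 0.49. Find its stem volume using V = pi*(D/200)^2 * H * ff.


(D/200)^2 = (22.3/200)^2 = 0.1115^2 = 0.01243225
BA = 3.141593 * 0.01243225 = 0.0390571 m^2
V = 0.0390571 * 19.7 * 0.49 = 0.377018 ≈ 0.377 m^3

0.377 m^3


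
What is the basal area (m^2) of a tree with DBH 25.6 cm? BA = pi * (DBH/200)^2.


D/200 = 25.6/200 = 0.128 m
(D/200)^2 = 0.128^2 = 0.016384
BA = 3.141593 * 0.016384 = 0.0514719 ≈ 0.0515 m^2

0.0515 m^2


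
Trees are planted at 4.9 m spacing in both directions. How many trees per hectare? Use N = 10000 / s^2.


N = 10000 / 4.9^2 = 10000 / 24.01 = 416.493 ≈ 416 trees/ha

416 trees/ha


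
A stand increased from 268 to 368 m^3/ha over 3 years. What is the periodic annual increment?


PAI = (V2 - V1) / period = (368 - 268) / 3 = 100 / 3 = 33.3333 ≈ 33.33 m^3/ha/yr

33.33 m^3/ha/yr


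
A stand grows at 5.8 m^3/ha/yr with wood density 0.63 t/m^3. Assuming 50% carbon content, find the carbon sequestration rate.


C = 5.8 * 0.63 * 0.5 = 1.827 ≈ 1.83 t C/ha/yr

1.83 t C/ha/yr


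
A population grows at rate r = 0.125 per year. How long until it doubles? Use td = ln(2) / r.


td = ln(2) / 0.125 = 0.693147 / 0.125 = 5.54518 ≈ 5.5 years

5.5 years


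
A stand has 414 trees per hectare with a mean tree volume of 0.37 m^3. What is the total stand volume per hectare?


V_stand = 414 * 0.37 = 153.18 ≈ 153.2 m^3/ha

153.2 m^3/ha
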